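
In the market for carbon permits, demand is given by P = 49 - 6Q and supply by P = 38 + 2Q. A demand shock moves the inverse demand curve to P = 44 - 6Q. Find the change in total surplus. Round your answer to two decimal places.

Initial equilibrium: Q_0 = 1.375, P_0 = 40.75; CS_0 = (1/2)(1.375)(8.25) = 5.6719, PS_0 = (1/2)(1.375)(2.75) = 1.8906.
New equilibrium: 44 - 6Q = 38 + 2Q gives Q_1 = 0.75, P_1 = 39.5; CS_1 = 1.6875, PS_1 = 0.5625.
Change in total surplus = (1.6875 + 0.5625) - (5.6719 + 1.8906) = -5.3125.

-5.31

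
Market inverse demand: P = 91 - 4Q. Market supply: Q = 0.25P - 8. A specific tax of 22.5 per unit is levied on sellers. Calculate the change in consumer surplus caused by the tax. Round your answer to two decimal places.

-67.15

Rewriting supply in inverse form: P = 32 + 4Q.
Pre-tax equilibrium: 91 - 4Q = 32 + 4Q gives Q* = 7.375, P* = 61.5.
With the tax, sellers need 22.5 more per unit: 91 - 4Q = 32 + 4Q + 22.5, so Q_t = 4.5625. Buyers pay P_b = 72.75; sellers receive P_s = P_b - 22.5 = 50.25.
CS falls from (1/2)(7.375)(29.5) = 108.7812 to (1/2)(4.5625)(18.25) = 41.6328, a change of -67.1484.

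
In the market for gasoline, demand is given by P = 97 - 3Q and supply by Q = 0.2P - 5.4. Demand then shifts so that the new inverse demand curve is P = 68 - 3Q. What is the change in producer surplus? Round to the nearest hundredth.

-125.74

Rewriting supply in inverse form: P = 27 + 5Q.
Initial equilibrium: Q_0 = 8.75, P_0 = 70.75; CS_0 = (1/2)(8.75)(26.25) = 114.8438, PS_0 = (1/2)(8.75)(43.75) = 191.4062.
New equilibrium: 68 - 3Q = 27 + 5Q gives Q_1 = 5.125, P_1 = 52.625; CS_1 = 39.3984, PS_1 = 65.6641.
Change in producer surplus = 65.6641 - 191.4062 = -125.7422.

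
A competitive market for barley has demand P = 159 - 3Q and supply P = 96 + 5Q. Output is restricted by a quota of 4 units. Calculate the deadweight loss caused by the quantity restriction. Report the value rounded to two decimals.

Unrestricted equilibrium: Q* = (159 - 96)/(3 + 5) = 7.875.
At Q = 4 the demand price is 159 - 3(4) = 147 and the supply price is 96 + 5(4) = 116.
Deadweight loss is the triangle between the curves from 4 to 7.875: (1/2)(147 - 116)(7.875 - 4) = 60.0625.

60.06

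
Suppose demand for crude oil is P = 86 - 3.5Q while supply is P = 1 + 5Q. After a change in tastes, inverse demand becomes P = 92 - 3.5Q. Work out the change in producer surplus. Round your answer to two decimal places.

Initial equilibrium: Q_0 = 10, P_0 = 51; CS_0 = (1/2)(10)(35) = 175, PS_0 = (1/2)(10)(50) = 250.
New equilibrium: 92 - 3.5Q = 1 + 5Q gives Q_1 = 10.7059, P_1 = 54.5294; CS_1 = 200.5779, PS_1 = 286.5398.
Change in producer surplus = 286.5398 - 250 = 36.5398.

36.54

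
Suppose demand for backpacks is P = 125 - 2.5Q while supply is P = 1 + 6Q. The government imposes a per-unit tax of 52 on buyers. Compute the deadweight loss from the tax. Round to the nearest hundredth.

Without the tax, 125 - 2.5Q = 1 + 6Q so Q* = 14.5882 and P* = 88.5294.
A tax on buyers shifts demand down by 52: (125 - 52) - 2.5Q = 1 + 6Q, so Q_t = 8.4706. Buyers pay P_b = 103.8235; sellers receive P_s = P_b - 52 = 51.8235.
The welfare triangle lost has base Q* - Q_t = 6.1176 and height t = 52, so DWL = (1/2)(6.1176)(52) = 159.0588.

159.06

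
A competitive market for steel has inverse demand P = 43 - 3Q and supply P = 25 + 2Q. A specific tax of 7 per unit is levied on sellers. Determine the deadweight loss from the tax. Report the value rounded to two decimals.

Pre-tax equilibrium: 43 - 3Q = 25 + 2Q gives Q* = 3.6, P* = 32.2.
With the tax, sellers need 7 more per unit: 43 - 3Q = 25 + 2Q + 7, so Q_t = 2.2. Buyers pay P_b = 36.4; sellers receive P_s = P_b - 7 = 29.4.
Deadweight loss is the triangle between the curves from Q_t to Q*: (1/2)(3.6 - 2.2)(7) = 4.9.

4.90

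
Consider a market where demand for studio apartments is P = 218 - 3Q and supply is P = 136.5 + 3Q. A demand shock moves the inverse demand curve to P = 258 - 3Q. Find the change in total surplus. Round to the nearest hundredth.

Initial equilibrium: Q_0 = 13.5833, P_0 = 177.25; CS_0 = (1/2)(13.5833)(40.75) = 276.7604, PS_0 = (1/2)(13.5833)(40.75) = 276.7604.
New equilibrium: 258 - 3Q = 136.5 + 3Q gives Q_1 = 20.25, P_1 = 197.25; CS_1 = 615.0938, PS_1 = 615.0938.
Change in total surplus = (615.0938 + 615.0938) - (276.7604 + 276.7604) = 676.6667.

676.67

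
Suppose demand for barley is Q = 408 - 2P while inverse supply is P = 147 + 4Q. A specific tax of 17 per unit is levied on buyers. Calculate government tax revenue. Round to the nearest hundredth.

Rewriting demand in inverse form: P = 204 - 0.5Q.
Without the tax, 204 - 0.5Q = 147 + 4Q so Q* = 12.6667 and P* = 197.6667.
With the tax, buyers' net willingness to pay falls by 17: (204 - 17) - 0.5Q = 147 + 4Q, so Q_t = 8.8889. Buyers pay P_b = 199.5556; sellers receive P_s = P_b - 17 = 182.5556.
Revenue is the tax times quantity traded: 17 x 8.8889 = 151.1111.

151.11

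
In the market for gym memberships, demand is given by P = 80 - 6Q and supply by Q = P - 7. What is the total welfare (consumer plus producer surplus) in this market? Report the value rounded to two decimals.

380.64

Rewriting supply in inverse form: P = 7 + Q.
Set 80 - 6Q = 7 + Q, which gives 73 = 7Q, so Q* = 10.4286 and P* = 80 - 6(10.4286) = 17.4286.
CS = (1/2)(10.4286)(62.5714) = 326.2653 and PS = (1/2)(10.4286)(10.4286) = 54.3776, so total surplus = 380.6429.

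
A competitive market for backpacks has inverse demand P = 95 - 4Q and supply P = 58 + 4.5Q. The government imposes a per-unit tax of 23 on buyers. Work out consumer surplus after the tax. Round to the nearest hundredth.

5.43

Pre-tax equilibrium: 95 - 4Q = 58 + 4.5Q gives Q* = 4.3529, P* = 77.5882.
With the tax, buyers' net willingness to pay falls by 23: (95 - 23) - 4Q = 58 + 4.5Q, so Q_t = 1.6471. Buyers pay P_b = 88.4118; sellers receive P_s = P_b - 23 = 65.4118.
CS = (1/2)(Q_t)(95 - P_b) = (1/2)(1.6471)(6.5882) = 5.4256.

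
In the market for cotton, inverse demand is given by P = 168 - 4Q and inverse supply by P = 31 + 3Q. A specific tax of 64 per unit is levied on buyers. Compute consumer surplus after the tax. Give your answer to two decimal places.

217.51

Pre-tax equilibrium: 168 - 4Q = 31 + 3Q gives Q* = 19.5714, P* = 89.7143.
With the tax, buyers' net willingness to pay falls by 64: (168 - 64) - 4Q = 31 + 3Q, so Q_t = 10.4286. Buyers pay P_b = 126.2857; sellers receive P_s = P_b - 64 = 62.2857.
CS = (1/2)(Q_t)(168 - P_b) = (1/2)(10.4286)(41.7143) = 217.5102.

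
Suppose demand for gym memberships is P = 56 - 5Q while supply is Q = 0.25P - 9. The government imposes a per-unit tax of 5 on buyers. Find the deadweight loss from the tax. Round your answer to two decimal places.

1.39

Rewriting supply in inverse form: P = 36 + 4Q.
Without the tax, 56 - 5Q = 36 + 4Q so Q* = 2.2222 and P* = 44.8889.
With the tax, buyers' net willingness to pay falls by 5: (56 - 5) - 5Q = 36 + 4Q, so Q_t = 1.6667. Buyers pay P_b = 47.6667; sellers receive P_s = P_b - 5 = 42.6667.
The welfare triangle lost has base Q* - Q_t = 0.5556 and height t = 5, so DWL = (1/2)(0.5556)(5) = 1.3889.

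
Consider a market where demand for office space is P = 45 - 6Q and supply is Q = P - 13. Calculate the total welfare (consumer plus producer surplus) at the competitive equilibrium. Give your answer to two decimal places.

73.14

Rewriting supply in inverse form: P = 13 + Q.
Setting demand equal to supply, 32 = 7Q, so Q* = 4.5714 and P* = 17.5714.
Total surplus is the full triangle between the curves from 0 to Q*: (1/2)(4.5714)(45 - 13) = 73.1429.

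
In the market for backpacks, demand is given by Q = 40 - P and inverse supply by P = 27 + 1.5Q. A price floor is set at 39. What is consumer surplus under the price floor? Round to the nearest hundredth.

Rewriting demand in inverse form: P = 40 - Q.
Free-market equilibrium: 40 - Q = 27 + 1.5Q gives Q* = 5.2, P* = 34.8.
At P = 39, buyers demand (40 - 39)/1 = 1 while sellers would supply more, so the quantity traded is 1 at price 39.
CS is the triangle under demand above 39: (1/2)(1)(40 - 39) = 0.5.

0.50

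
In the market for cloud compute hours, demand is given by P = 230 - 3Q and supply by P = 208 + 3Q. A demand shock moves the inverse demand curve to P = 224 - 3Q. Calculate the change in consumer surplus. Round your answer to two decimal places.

Initial equilibrium: Q_0 = 3.6667, P_0 = 219; CS_0 = (1/2)(3.6667)(11) = 20.1667, PS_0 = (1/2)(3.6667)(11) = 20.1667.
New equilibrium: 224 - 3Q = 208 + 3Q gives Q_1 = 2.6667, P_1 = 216; CS_1 = 10.6667, PS_1 = 10.6667.
Change in consumer surplus = 10.6667 - 20.1667 = -9.5.

-9.50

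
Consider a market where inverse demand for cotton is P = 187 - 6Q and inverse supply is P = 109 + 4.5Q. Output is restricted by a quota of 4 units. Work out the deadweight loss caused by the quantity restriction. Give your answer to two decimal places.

61.71

Unrestricted equilibrium: Q* = (187 - 109)/(6 + 4.5) = 7.4286.
At Q = 4 the demand price is 187 - 6(4) = 163 and the supply price is 109 + 4.5(4) = 127.
DWL = (1/2)(gap between curves at 4) x (Q* - 4) = (1/2)(36)(3.4286) = 61.7143.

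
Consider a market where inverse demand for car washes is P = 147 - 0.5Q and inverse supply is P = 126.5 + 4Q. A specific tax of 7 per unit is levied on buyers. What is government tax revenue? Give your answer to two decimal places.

21.00

Pre-tax equilibrium: 147 - 0.5Q = 126.5 + 4Q gives Q* = 4.5556, P* = 144.7222.
With the tax, buyers' net willingness to pay falls by 7: (147 - 7) - 0.5Q = 126.5 + 4Q, so Q_t = 3. Buyers pay P_b = 145.5; sellers receive P_s = P_b - 7 = 138.5.
Revenue is the tax times quantity traded: 7 x 3 = 21.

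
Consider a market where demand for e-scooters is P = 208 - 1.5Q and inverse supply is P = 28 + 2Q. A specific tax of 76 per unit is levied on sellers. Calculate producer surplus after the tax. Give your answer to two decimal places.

882.94

Without the tax, 208 - 1.5Q = 28 + 2Q so Q* = 51.4286 and P* = 130.8571.
A tax on sellers shifts supply up by 76: 208 - 1.5Q = 28 + 2Q + 76, so Q_t = 29.7143. Buyers pay P_b = 163.4286; sellers receive P_s = P_b - 76 = 87.4286.
Producer surplus is the triangle above supply below P_s: (1/2)(29.7143)(87.4286 - 28) = 882.9388.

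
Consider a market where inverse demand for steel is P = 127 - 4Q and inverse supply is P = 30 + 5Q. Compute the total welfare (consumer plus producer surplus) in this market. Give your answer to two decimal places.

522.72

Equilibrium: 127 - 4Q = 30 + 5Q, so Q* = 10.7778 and P* = 83.8889.
Total surplus is the full triangle between the curves from 0 to Q*: (1/2)(10.7778)(127 - 30) = 522.7222.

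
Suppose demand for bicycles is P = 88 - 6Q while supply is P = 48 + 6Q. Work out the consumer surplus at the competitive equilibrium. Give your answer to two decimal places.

Equilibrium: 88 - 6Q = 48 + 6Q, so Q* = 3.3333 and P* = 68.
Consumer surplus is the triangle under demand above P*: (1/2)(3.3333)(88 - 68) = (1/2)(3.3333)(20) = 33.3333.

33.33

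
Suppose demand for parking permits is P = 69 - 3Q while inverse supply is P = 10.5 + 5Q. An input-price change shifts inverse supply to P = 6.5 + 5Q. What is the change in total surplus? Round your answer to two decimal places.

Initial equilibrium: Q_0 = 7.3125, P_0 = 47.0625; CS_0 = (1/2)(7.3125)(21.9375) = 80.209, PS_0 = (1/2)(7.3125)(36.5625) = 133.6816.
New equilibrium: 69 - 3Q = 6.5 + 5Q gives Q_1 = 7.8125, P_1 = 45.5625; CS_1 = 91.5527, PS_1 = 152.5879.
Change in total surplus = (91.5527 + 152.5879) - (80.209 + 133.6816) = 30.25.

30.25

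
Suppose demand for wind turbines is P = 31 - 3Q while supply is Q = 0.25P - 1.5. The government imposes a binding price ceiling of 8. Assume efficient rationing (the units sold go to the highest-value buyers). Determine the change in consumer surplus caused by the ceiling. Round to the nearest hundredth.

-8.01

Rewriting supply in inverse form: P = 6 + 4Q.
Free-market equilibrium: 31 - 3Q = 6 + 4Q gives Q* = 3.5714, P* = 20.2857.
At the ceiling price 8, quantity supplied is (8 - 6)/4 = 0.5; supply is the short side, so Q = 0.5 trades at P = 8.
CS goes from (1/2)(3.5714)(10.7143) = 19.1327 to 11.125 (computed as (31 - 8)(0.5) - (1/2)(3)(0.5)^2), a change of -8.0077.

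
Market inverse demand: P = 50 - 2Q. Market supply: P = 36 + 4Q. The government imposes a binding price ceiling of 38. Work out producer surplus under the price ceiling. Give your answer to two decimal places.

Without the control, 50 - 2Q = 36 + 4Q so Q* = 2.3333 and P* = 45.3333.
At P = 38, sellers supply (38 - 36)/4 = 0.5 while buyers want more, so the quantity traded is 0.5 at price 38.
PS is the triangle above supply below 38: (1/2)(0.5)(38 - 36) = 0.5.

0.50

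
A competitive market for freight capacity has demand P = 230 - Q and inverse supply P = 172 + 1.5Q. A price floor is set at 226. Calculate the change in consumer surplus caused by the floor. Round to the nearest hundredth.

-261.12

Free-market equilibrium: 230 - Q = 172 + 1.5Q gives Q* = 23.2, P* = 206.8.
At the floor price 226, quantity demanded is (230 - 226)/1 = 4; demand is the short side, so Q = 4 trades at P = 226.
CS goes from (1/2)(23.2)(23.2) = 269.12 to 8 (computed as (230 - 226)(4) - (1/2)(1)(4)^2), a change of -261.12.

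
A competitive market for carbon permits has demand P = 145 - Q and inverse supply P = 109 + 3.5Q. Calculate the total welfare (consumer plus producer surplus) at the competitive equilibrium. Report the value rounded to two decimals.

Set 145 - Q = 109 + 3.5Q, which gives 36 = 4.5Q, so Q* = 8 and P* = 145 - (8) = 137.
Total surplus is the full triangle between the curves from 0 to Q*: (1/2)(8)(145 - 109) = 144.

144.00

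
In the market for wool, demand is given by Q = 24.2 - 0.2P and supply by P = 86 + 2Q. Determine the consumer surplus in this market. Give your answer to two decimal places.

Rewriting demand in inverse form: P = 121 - 5Q.
Set 121 - 5Q = 86 + 2Q, which gives 35 = 7Q, so Q* = 5 and P* = 121 - 5(5) = 96.
Consumer surplus is the triangle under demand above P*: (1/2)(5)(121 - 96) = (1/2)(5)(25) = 62.5.

62.50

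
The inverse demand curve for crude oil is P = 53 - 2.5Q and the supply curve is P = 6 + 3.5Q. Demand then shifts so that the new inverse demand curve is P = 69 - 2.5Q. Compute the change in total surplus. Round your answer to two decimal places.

Initial equilibrium: Q_0 = 7.8333, P_0 = 33.4167; CS_0 = (1/2)(7.8333)(19.5833) = 76.7014, PS_0 = (1/2)(7.8333)(27.4167) = 107.3819.
New equilibrium: 69 - 2.5Q = 6 + 3.5Q gives Q_1 = 10.5, P_1 = 42.75; CS_1 = 137.8125, PS_1 = 192.9375.
Change in total surplus = (137.8125 + 192.9375) - (76.7014 + 107.3819) = 146.6667.

146.67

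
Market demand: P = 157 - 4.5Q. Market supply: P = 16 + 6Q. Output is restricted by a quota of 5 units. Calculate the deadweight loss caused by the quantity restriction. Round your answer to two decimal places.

Unrestricted equilibrium: Q* = (157 - 16)/(4.5 + 6) = 13.4286.
At Q = 5 the demand price is 157 - 4.5(5) = 134.5 and the supply price is 16 + 6(5) = 46.
Deadweight loss is the triangle between the curves from 5 to 13.4286: (1/2)(134.5 - 46)(13.4286 - 5) = 372.9643.

372.96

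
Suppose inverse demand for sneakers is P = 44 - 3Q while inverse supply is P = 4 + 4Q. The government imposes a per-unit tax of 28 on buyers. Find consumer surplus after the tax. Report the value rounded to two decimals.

4.41

Pre-tax equilibrium: 44 - 3Q = 4 + 4Q gives Q* = 5.7143, P* = 26.8571.
A tax on buyers shifts demand down by 28: (44 - 28) - 3Q = 4 + 4Q, so Q_t = 1.7143. Buyers pay P_b = 38.8571; sellers receive P_s = P_b - 28 = 10.8571.
Consumer surplus is the triangle under demand above P_b: (1/2)(1.7143)(44 - 38.8571) = 4.4082.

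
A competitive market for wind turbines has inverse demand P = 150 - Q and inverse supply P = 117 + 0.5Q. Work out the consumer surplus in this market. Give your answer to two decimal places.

242.00

Setting demand equal to supply, 33 = 1.5Q, so Q* = 22 and P* = 128.
CS is the area between the demand curve and P* from 0 to Q*: (1/2)(22)(22) = 242.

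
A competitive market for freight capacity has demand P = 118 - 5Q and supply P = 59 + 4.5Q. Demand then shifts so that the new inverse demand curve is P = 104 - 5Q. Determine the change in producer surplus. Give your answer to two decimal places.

Initial equilibrium: Q_0 = 6.2105, P_0 = 86.9474; CS_0 = (1/2)(6.2105)(31.0526) = 96.4266, PS_0 = (1/2)(6.2105)(27.9474) = 86.7839.
New equilibrium: 104 - 5Q = 59 + 4.5Q gives Q_1 = 4.7368, P_1 = 80.3158; CS_1 = 56.0942, PS_1 = 50.4848.
Change in producer surplus = 50.4848 - 86.7839 = -36.2992.

-36.30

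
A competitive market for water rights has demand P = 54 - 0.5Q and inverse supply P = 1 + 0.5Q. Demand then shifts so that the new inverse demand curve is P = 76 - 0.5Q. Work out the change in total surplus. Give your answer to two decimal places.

Initial equilibrium: Q_0 = 53, P_0 = 27.5; CS_0 = (1/2)(53)(26.5) = 702.25, PS_0 = (1/2)(53)(26.5) = 702.25.
New equilibrium: 76 - 0.5Q = 1 + 0.5Q gives Q_1 = 75, P_1 = 38.5; CS_1 = 1406.25, PS_1 = 1406.25.
Change in total surplus = (1406.25 + 1406.25) - (702.25 + 702.25) = 1408.

1408.00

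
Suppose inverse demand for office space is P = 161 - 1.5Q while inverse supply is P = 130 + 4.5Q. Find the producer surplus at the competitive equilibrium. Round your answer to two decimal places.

60.06

Setting demand equal to supply, 31 = 6Q, so Q* = 5.1667 and P* = 153.25.
PS is the area between P* and the supply curve from 0 to Q*: (1/2)(5.1667)(23.25) = 60.0625.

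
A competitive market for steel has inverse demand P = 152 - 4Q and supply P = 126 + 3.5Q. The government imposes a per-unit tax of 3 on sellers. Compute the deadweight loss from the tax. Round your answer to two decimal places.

Without the tax, 152 - 4Q = 126 + 3.5Q so Q* = 3.4667 and P* = 138.1333.
With the tax, sellers need 3 more per unit: 152 - 4Q = 126 + 3.5Q + 3, so Q_t = 3.0667. Buyers pay P_b = 139.7333; sellers receive P_s = P_b - 3 = 136.7333.
The welfare triangle lost has base Q* - Q_t = 0.4 and height t = 3, so DWL = (1/2)(0.4)(3) = 0.6.

0.60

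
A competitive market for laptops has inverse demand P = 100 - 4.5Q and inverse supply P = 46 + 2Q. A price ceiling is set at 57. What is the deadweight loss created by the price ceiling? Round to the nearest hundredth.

25.62

Free-market equilibrium: 100 - 4.5Q = 46 + 2Q gives Q* = 8.3077, P* = 62.6154.
At the ceiling price 57, quantity supplied is (57 - 46)/2 = 5.5; supply is the short side, so Q = 5.5 trades at P = 57.
The lost-trades triangle has base Q* - 5.5 = 2.8077 and height equal to the gap between the curves at Q = 5.5, which is 75.25 - 57 = 18.25. DWL = (1/2)(2.8077)(18.25) = 25.6202.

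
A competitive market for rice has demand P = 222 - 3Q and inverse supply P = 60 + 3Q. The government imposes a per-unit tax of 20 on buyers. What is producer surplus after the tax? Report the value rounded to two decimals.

840.17

Pre-tax equilibrium: 222 - 3Q = 60 + 3Q gives Q* = 27, P* = 141.
With the tax, buyers' net willingness to pay falls by 20: (222 - 20) - 3Q = 60 + 3Q, so Q_t = 23.6667. Buyers pay P_b = 151; sellers receive P_s = P_b - 20 = 131.
PS = (1/2)(Q_t)(P_s - 60) = (1/2)(23.6667)(71) = 840.1667.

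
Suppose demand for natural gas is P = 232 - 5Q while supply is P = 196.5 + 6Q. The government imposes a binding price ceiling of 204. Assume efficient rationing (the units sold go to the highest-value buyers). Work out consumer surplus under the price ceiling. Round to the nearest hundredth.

31.09

Free-market equilibrium: 232 - 5Q = 196.5 + 6Q gives Q* = 3.2273, P* = 215.8636.
At P = 204, sellers supply (204 - 196.5)/6 = 1.25 while buyers want more, so the quantity traded is 1.25 at price 204.
The demand price at Q = 1.25 is 225.75. CS is the trapezoid between demand and 204 over [0, 1.25]: (1/2)[(232 - 204) + (225.75 - 204)](1.25) = 31.0938.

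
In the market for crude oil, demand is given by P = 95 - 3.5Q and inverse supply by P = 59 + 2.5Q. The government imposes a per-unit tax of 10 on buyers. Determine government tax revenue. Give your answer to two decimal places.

43.33

Pre-tax equilibrium: 95 - 3.5Q = 59 + 2.5Q gives Q* = 6, P* = 74.
A tax on buyers shifts demand down by 10: (95 - 10) - 3.5Q = 59 + 2.5Q, so Q_t = 4.3333. Buyers pay P_b = 79.8333; sellers receive P_s = P_b - 10 = 69.8333.
Tax revenue = t x Q_t = 10 x 4.3333 = 43.3333.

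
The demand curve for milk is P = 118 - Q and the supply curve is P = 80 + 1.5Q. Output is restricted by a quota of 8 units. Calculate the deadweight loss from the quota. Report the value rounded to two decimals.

Unrestricted equilibrium: Q* = (118 - 80)/(1 + 1.5) = 15.2.
At Q = 8 the demand price is 118 - (8) = 110 and the supply price is 80 + 1.5(8) = 92.
DWL = (1/2)(gap between curves at 8) x (Q* - 8) = (1/2)(18)(7.2) = 64.8.

64.80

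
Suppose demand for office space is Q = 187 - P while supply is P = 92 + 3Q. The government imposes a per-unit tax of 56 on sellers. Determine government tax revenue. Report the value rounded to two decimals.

Rewriting demand in inverse form: P = 187 - Q.
Without the tax, 187 - Q = 92 + 3Q so Q* = 23.75 and P* = 163.25.
A tax on sellers shifts supply up by 56: 187 - Q = 92 + 3Q + 56, so Q_t = 9.75. Buyers pay P_b = 177.25; sellers receive P_s = P_b - 56 = 121.25.
Revenue is the tax times quantity traded: 56 x 9.75 = 546.

546.00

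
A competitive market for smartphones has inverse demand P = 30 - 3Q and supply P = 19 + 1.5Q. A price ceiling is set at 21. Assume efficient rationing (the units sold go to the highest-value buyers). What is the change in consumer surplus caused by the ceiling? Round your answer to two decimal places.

Without the control, 30 - 3Q = 19 + 1.5Q so Q* = 2.4444 and P* = 22.6667.
At P = 21, sellers supply (21 - 19)/1.5 = 1.3333 while buyers want more, so the quantity traded is 1.3333 at price 21.
CS goes from (1/2)(2.4444)(7.3333) = 8.963 to 9.3333 (computed as (30 - 21)(1.3333) - (1/2)(3)(1.3333)^2), a change of 0.3704.

0.37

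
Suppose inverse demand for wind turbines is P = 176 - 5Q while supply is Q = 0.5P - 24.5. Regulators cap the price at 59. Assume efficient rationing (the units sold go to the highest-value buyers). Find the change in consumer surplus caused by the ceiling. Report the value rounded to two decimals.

Rewriting supply in inverse form: P = 49 + 2Q.
Free-market equilibrium: 176 - 5Q = 49 + 2Q gives Q* = 18.1429, P* = 85.2857.
At the ceiling price 59, quantity supplied is (59 - 49)/2 = 5; supply is the short side, so Q = 5 trades at P = 59.
CS goes from (1/2)(18.1429)(90.7143) = 822.9082 to 522.5 (computed as (176 - 59)(5) - (1/2)(5)(5)^2), a change of -300.4082.

-300.41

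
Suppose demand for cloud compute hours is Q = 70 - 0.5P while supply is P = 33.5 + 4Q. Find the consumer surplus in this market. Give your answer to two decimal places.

Rewriting demand in inverse form: P = 140 - 2Q.
Setting demand equal to supply, 106.5 = 6Q, so Q* = 17.75 and P* = 104.5.
CS is the area between the demand curve and P* from 0 to Q*: (1/2)(17.75)(35.5) = 315.0625.

315.06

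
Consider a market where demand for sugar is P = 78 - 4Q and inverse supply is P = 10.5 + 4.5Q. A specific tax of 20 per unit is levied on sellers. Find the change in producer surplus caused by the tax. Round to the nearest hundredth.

-71.63

Pre-tax equilibrium: 78 - 4Q = 10.5 + 4.5Q gives Q* = 7.9412, P* = 46.2353.
A tax on sellers shifts supply up by 20: 78 - 4Q = 10.5 + 4.5Q + 20, so Q_t = 5.5882. Buyers pay P_b = 55.6471; sellers receive P_s = P_b - 20 = 35.6471.
PS falls from (1/2)(7.9412)(35.7353) = 141.8901 to (1/2)(5.5882)(25.1471) = 70.2638, a change of -71.6263.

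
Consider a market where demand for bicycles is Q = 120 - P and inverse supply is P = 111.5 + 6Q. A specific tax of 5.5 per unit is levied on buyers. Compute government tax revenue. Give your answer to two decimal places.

Rewriting demand in inverse form: P = 120 - Q.
Without the tax, 120 - Q = 111.5 + 6Q so Q* = 1.2143 and P* = 118.7857.
With the tax, buyers' net willingness to pay falls by 5.5: (120 - 5.5) - Q = 111.5 + 6Q, so Q_t = 0.4286. Buyers pay P_b = 119.5714; sellers receive P_s = P_b - 5.5 = 114.0714.
Revenue is the tax times quantity traded: 5.5 x 0.4286 = 2.3571.

2.36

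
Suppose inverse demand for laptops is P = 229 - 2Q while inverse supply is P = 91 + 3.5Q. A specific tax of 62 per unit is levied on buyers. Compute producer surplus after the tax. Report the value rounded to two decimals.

334.15

Pre-tax equilibrium: 229 - 2Q = 91 + 3.5Q gives Q* = 25.0909, P* = 178.8182.
With the tax, buyers' net willingness to pay falls by 62: (229 - 62) - 2Q = 91 + 3.5Q, so Q_t = 13.8182. Buyers pay P_b = 201.3636; sellers receive P_s = P_b - 62 = 139.3636.
Producer surplus is the triangle above supply below P_s: (1/2)(13.8182)(139.3636 - 91) = 334.1488.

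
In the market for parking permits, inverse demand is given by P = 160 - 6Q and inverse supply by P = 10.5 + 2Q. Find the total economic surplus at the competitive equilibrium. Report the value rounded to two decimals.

Equilibrium: 160 - 6Q = 10.5 + 2Q, so Q* = 18.6875 and P* = 47.875.
CS = (1/2)(18.6875)(112.125) = 1047.668 and PS = (1/2)(18.6875)(37.375) = 349.2227, so total surplus = 1396.8906.

1396.89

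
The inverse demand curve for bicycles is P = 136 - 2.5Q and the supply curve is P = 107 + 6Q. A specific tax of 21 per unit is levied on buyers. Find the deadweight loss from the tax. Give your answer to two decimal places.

25.94

Pre-tax equilibrium: 136 - 2.5Q = 107 + 6Q gives Q* = 3.4118, P* = 127.4706.
With the tax, buyers' net willingness to pay falls by 21: (136 - 21) - 2.5Q = 107 + 6Q, so Q_t = 0.9412. Buyers pay P_b = 133.6471; sellers receive P_s = P_b - 21 = 112.6471.
Deadweight loss is the triangle between the curves from Q_t to Q*: (1/2)(3.4118 - 0.9412)(21) = 25.9412.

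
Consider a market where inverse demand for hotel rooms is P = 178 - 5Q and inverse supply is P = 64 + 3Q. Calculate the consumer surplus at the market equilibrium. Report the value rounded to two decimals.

507.66

Equilibrium: 178 - 5Q = 64 + 3Q, so Q* = 14.25 and P* = 106.75.
The demand choke price is 178, so CS = (1/2)(Q*)(178 - P*) = (1/2)(14.25)(71.25) = 507.6562.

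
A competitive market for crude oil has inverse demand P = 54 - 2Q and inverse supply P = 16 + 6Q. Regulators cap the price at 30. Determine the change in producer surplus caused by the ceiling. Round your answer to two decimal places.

-51.35

Without the control, 54 - 2Q = 16 + 6Q so Q* = 4.75 and P* = 44.5.
At the ceiling price 30, quantity supplied is (30 - 16)/6 = 2.3333; supply is the short side, so Q = 2.3333 trades at P = 30.
PS goes from (1/2)(4.75)(28.5) = 67.6875 to 16.3333 (computed as (30 - 16)(2.3333) - (1/2)(6)(2.3333)^2), a change of -51.3542.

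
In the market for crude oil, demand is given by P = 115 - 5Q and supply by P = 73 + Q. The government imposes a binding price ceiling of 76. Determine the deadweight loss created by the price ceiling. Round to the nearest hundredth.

Free-market equilibrium: 115 - 5Q = 73 + Q gives Q* = 7, P* = 80.
At P = 76, sellers supply (76 - 73)/1 = 3 while buyers want more, so the quantity traded is 3 at price 76.
The lost-trades triangle has base Q* - 3 = 4 and height equal to the gap between the curves at Q = 3, which is 100 - 76 = 24. DWL = (1/2)(4)(24) = 48.

48.00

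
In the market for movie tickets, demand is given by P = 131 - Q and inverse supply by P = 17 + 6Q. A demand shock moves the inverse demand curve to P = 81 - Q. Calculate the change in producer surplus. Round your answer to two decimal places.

Initial equilibrium: Q_0 = 16.2857, P_0 = 114.7143; CS_0 = (1/2)(16.2857)(16.2857) = 132.6122, PS_0 = (1/2)(16.2857)(97.7143) = 795.6735.
New equilibrium: 81 - Q = 17 + 6Q gives Q_1 = 9.1429, P_1 = 71.8571; CS_1 = 41.7959, PS_1 = 250.7755.
Change in producer surplus = 250.7755 - 795.6735 = -544.898.

-544.90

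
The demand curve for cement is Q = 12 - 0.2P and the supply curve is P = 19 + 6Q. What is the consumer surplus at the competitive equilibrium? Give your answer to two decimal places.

34.73

Rewriting demand in inverse form: P = 60 - 5Q.
Set 60 - 5Q = 19 + 6Q, which gives 41 = 11Q, so Q* = 3.7273 and P* = 60 - 5(3.7273) = 41.3636.
CS is the area between the demand curve and P* from 0 to Q*: (1/2)(3.7273)(18.6364) = 34.7314.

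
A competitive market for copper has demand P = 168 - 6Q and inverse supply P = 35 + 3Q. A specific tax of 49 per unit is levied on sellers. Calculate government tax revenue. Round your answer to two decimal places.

Without the tax, 168 - 6Q = 35 + 3Q so Q* = 14.7778 and P* = 79.3333.
With the tax, sellers need 49 more per unit: 168 - 6Q = 35 + 3Q + 49, so Q_t = 9.3333. Buyers pay P_b = 112; sellers receive P_s = P_b - 49 = 63.
Tax revenue = t x Q_t = 49 x 9.3333 = 457.3333.

457.33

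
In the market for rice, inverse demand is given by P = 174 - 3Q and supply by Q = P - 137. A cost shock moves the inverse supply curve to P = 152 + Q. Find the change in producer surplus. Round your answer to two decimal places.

Rewriting supply in inverse form: P = 137 + Q.
Initial equilibrium: Q_0 = 9.25, P_0 = 146.25; CS_0 = (1/2)(9.25)(27.75) = 128.3438, PS_0 = (1/2)(9.25)(9.25) = 42.7812.
New equilibrium: 174 - 3Q = 152 + Q gives Q_1 = 5.5, P_1 = 157.5; CS_1 = 45.375, PS_1 = 15.125.
Change in producer surplus = 15.125 - 42.7812 = -27.6562.

-27.66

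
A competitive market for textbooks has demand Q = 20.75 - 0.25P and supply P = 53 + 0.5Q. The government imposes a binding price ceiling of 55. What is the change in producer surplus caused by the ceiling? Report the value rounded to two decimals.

-7.11

Rewriting demand in inverse form: P = 83 - 4Q.
Without the control, 83 - 4Q = 53 + 0.5Q so Q* = 6.6667 and P* = 56.3333.
At the ceiling price 55, quantity supplied is (55 - 53)/0.5 = 4; supply is the short side, so Q = 4 trades at P = 55.
PS goes from (1/2)(6.6667)(3.3333) = 11.1111 to 4 (computed as (55 - 53)(4) - (1/2)(0.5)(4)^2), a change of -7.1111.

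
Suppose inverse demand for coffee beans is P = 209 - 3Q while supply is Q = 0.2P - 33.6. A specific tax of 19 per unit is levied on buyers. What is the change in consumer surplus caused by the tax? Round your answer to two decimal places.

Rewriting supply in inverse form: P = 168 + 5Q.
Without the tax, 209 - 3Q = 168 + 5Q so Q* = 5.125 and P* = 193.625.
With the tax, buyers' net willingness to pay falls by 19: (209 - 19) - 3Q = 168 + 5Q, so Q_t = 2.75. Buyers pay P_b = 200.75; sellers receive P_s = P_b - 19 = 181.75.
Consumers lose the trapezoid between P* and P_b out to Q_t plus the triangle from Q_t to Q*: change in CS = 11.3438 - 39.3984 = -28.0547.

-28.05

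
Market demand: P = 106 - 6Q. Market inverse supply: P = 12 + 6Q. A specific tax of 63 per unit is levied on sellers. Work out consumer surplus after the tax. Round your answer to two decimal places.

Pre-tax equilibrium: 106 - 6Q = 12 + 6Q gives Q* = 7.8333, P* = 59.
With the tax, sellers need 63 more per unit: 106 - 6Q = 12 + 6Q + 63, so Q_t = 2.5833. Buyers pay P_b = 90.5; sellers receive P_s = P_b - 63 = 27.5.
Consumer surplus is the triangle under demand above P_b: (1/2)(2.5833)(106 - 90.5) = 20.0208.

20.02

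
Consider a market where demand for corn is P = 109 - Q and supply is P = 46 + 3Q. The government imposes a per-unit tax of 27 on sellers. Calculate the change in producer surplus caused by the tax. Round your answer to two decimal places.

-250.59

Pre-tax equilibrium: 109 - Q = 46 + 3Q gives Q* = 15.75, P* = 93.25.
With the tax, sellers need 27 more per unit: 109 - Q = 46 + 3Q + 27, so Q_t = 9. Buyers pay P_b = 100; sellers receive P_s = P_b - 27 = 73.
PS falls from (1/2)(15.75)(47.25) = 372.0938 to (1/2)(9)(27) = 121.5, a change of -250.5938.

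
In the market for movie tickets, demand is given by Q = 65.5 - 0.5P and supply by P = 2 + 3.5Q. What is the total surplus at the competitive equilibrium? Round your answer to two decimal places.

Rewriting demand in inverse form: P = 131 - 2Q.
Set 131 - 2Q = 2 + 3.5Q, which gives 129 = 5.5Q, so Q* = 23.4545 and P* = 131 - 2(23.4545) = 84.0909.
Total surplus is the full triangle between the curves from 0 to Q*: (1/2)(23.4545)(131 - 2) = 1512.8182.

1512.82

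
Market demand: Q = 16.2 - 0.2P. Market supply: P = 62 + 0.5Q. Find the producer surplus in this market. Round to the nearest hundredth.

Rewriting demand in inverse form: P = 81 - 5Q.
Set 81 - 5Q = 62 + 0.5Q, which gives 19 = 5.5Q, so Q* = 3.4545 and P* = 81 - 5(3.4545) = 63.7273.
The supply curve's price intercept is 62, so PS = (1/2)(Q*)(P* - 62) = (1/2)(3.4545)(1.7273) = 2.9835.

2.98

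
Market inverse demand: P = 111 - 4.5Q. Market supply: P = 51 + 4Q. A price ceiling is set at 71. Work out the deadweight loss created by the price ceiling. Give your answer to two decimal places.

18.01

Without the control, 111 - 4.5Q = 51 + 4Q so Q* = 7.0588 and P* = 79.2353.
At P = 71, sellers supply (71 - 51)/4 = 5 while buyers want more, so the quantity traded is 5 at price 71.
The lost-trades triangle has base Q* - 5 = 2.0588 and height equal to the gap between the curves at Q = 5, which is 88.5 - 71 = 17.5. DWL = (1/2)(2.0588)(17.5) = 18.0147.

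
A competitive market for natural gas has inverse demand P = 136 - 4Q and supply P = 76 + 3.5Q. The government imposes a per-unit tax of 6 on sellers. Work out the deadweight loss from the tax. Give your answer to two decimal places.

Pre-tax equilibrium: 136 - 4Q = 76 + 3.5Q gives Q* = 8, P* = 104.
A tax on sellers shifts supply up by 6: 136 - 4Q = 76 + 3.5Q + 6, so Q_t = 7.2. Buyers pay P_b = 107.2; sellers receive P_s = P_b - 6 = 101.2.
The welfare triangle lost has base Q* - Q_t = 0.8 and height t = 6, so DWL = (1/2)(0.8)(6) = 2.4.

2.40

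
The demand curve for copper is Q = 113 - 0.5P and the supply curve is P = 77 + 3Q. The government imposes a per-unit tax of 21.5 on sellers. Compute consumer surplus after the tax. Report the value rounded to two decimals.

Rewriting demand in inverse form: P = 226 - 2Q.
Pre-tax equilibrium: 226 - 2Q = 77 + 3Q gives Q* = 29.8, P* = 166.4.
A tax on sellers shifts supply up by 21.5: 226 - 2Q = 77 + 3Q + 21.5, so Q_t = 25.5. Buyers pay P_b = 175; sellers receive P_s = P_b - 21.5 = 153.5.
CS = (1/2)(Q_t)(226 - P_b) = (1/2)(25.5)(51) = 650.25.

650.25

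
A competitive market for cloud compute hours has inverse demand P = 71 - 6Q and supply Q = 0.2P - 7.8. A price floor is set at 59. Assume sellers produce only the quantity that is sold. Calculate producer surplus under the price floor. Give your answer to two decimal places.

30.00

Rewriting supply in inverse form: P = 39 + 5Q.
Without the control, 71 - 6Q = 39 + 5Q so Q* = 2.9091 and P* = 53.5455.
At P = 59, buyers demand (71 - 59)/6 = 2 while sellers would supply more, so the quantity traded is 2 at price 59.
The supply price at Q = 2 is 49. PS is the trapezoid between 59 and supply over [0, 2]: (1/2)[(59 - 39) + (59 - 49)](2) = 30.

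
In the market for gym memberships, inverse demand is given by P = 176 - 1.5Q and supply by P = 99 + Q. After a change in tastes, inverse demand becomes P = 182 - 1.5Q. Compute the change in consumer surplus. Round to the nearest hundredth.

Initial equilibrium: Q_0 = 30.8, P_0 = 129.8; CS_0 = (1/2)(30.8)(46.2) = 711.48, PS_0 = (1/2)(30.8)(30.8) = 474.32.
New equilibrium: 182 - 1.5Q = 99 + Q gives Q_1 = 33.2, P_1 = 132.2; CS_1 = 826.68, PS_1 = 551.12.
Change in consumer surplus = 826.68 - 711.48 = 115.2.

115.20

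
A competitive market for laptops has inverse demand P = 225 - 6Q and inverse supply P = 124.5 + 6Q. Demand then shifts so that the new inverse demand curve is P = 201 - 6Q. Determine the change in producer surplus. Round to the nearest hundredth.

Initial equilibrium: Q_0 = 8.375, P_0 = 174.75; CS_0 = (1/2)(8.375)(50.25) = 210.4219, PS_0 = (1/2)(8.375)(50.25) = 210.4219.
New equilibrium: 201 - 6Q = 124.5 + 6Q gives Q_1 = 6.375, P_1 = 162.75; CS_1 = 121.9219, PS_1 = 121.9219.
Change in producer surplus = 121.9219 - 210.4219 = -88.5.

-88.50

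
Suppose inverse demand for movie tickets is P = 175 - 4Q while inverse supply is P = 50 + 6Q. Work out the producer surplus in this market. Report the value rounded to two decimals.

468.75

Setting demand equal to supply, 125 = 10Q, so Q* = 12.5 and P* = 125.
Producer surplus is the triangle above supply below P*: (1/2)(12.5)(125 - 50) = (1/2)(12.5)(75) = 468.75.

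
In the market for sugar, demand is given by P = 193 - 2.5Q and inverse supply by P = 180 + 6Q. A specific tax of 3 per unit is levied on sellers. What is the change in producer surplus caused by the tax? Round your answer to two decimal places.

-2.87

Without the tax, 193 - 2.5Q = 180 + 6Q so Q* = 1.5294 and P* = 189.1765.
With the tax, sellers need 3 more per unit: 193 - 2.5Q = 180 + 6Q + 3, so Q_t = 1.1765. Buyers pay P_b = 190.0588; sellers receive P_s = P_b - 3 = 187.0588.
PS falls from (1/2)(1.5294)(9.1765) = 7.0173 to (1/2)(1.1765)(7.0588) = 4.1522, a change of -2.8651.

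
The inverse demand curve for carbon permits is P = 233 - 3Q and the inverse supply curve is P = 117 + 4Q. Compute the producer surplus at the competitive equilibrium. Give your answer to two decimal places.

Setting demand equal to supply, 116 = 7Q, so Q* = 16.5714 and P* = 183.2857.
PS is the area between P* and the supply curve from 0 to Q*: (1/2)(16.5714)(66.2857) = 549.2245.

549.22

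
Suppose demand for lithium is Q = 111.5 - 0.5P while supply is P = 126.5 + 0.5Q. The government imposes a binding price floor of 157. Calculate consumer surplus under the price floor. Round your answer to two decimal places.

Rewriting demand in inverse form: P = 223 - 2Q.
Free-market equilibrium: 223 - 2Q = 126.5 + 0.5Q gives Q* = 38.6, P* = 145.8.
At P = 157, buyers demand (223 - 157)/2 = 33 while sellers would supply more, so the quantity traded is 33 at price 157.
CS is the triangle under demand above 157: (1/2)(33)(223 - 157) = 1089.

1089.00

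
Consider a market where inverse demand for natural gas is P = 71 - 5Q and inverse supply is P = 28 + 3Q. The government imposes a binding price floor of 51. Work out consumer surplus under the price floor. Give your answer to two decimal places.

Free-market equilibrium: 71 - 5Q = 28 + 3Q gives Q* = 5.375, P* = 44.125.
At P = 51, buyers demand (71 - 51)/5 = 4 while sellers would supply more, so the quantity traded is 4 at price 51.
CS is the triangle under demand above 51: (1/2)(4)(71 - 51) = 40.

40.00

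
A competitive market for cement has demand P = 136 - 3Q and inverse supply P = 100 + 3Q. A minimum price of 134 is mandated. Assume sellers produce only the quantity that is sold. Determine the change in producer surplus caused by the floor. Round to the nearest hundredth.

Without the control, 136 - 3Q = 100 + 3Q so Q* = 6 and P* = 118.
At the floor price 134, quantity demanded is (136 - 134)/3 = 0.6667; demand is the short side, so Q = 0.6667 trades at P = 134.
PS goes from (1/2)(6)(18) = 54 to 22 (computed as (134 - 100)(0.6667) - (1/2)(3)(0.6667)^2), a change of -32.

-32.00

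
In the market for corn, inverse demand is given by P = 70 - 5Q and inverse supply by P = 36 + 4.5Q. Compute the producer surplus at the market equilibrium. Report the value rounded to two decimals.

Setting demand equal to supply, 34 = 9.5Q, so Q* = 3.5789 and P* = 52.1053.
The supply curve's price intercept is 36, so PS = (1/2)(Q*)(P* - 36) = (1/2)(3.5789)(16.1053) = 28.8199.

28.82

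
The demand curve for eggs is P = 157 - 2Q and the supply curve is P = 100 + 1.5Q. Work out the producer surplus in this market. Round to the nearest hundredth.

Set 157 - 2Q = 100 + 1.5Q, which gives 57 = 3.5Q, so Q* = 16.2857 and P* = 157 - 2(16.2857) = 124.4286.
Producer surplus is the triangle above supply below P*: (1/2)(16.2857)(124.4286 - 100) = (1/2)(16.2857)(24.4286) = 198.9184.

198.92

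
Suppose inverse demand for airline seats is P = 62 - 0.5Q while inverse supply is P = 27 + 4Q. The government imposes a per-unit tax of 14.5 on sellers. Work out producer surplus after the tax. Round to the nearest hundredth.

41.51

Without the tax, 62 - 0.5Q = 27 + 4Q so Q* = 7.7778 and P* = 58.1111.
With the tax, sellers need 14.5 more per unit: 62 - 0.5Q = 27 + 4Q + 14.5, so Q_t = 4.5556. Buyers pay P_b = 59.7222; sellers receive P_s = P_b - 14.5 = 45.2222.
PS = (1/2)(Q_t)(P_s - 27) = (1/2)(4.5556)(18.2222) = 41.5062.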